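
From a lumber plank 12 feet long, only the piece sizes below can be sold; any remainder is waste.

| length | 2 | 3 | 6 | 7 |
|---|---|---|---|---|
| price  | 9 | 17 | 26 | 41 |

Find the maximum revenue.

68

Consider every possible first cut. best[k] is the best of p[i]+best[k−i] over all sellable i≤k.
best[1] = 0
best[2] = 9
best[3] = 17
best[4] = 18  (first piece 2, then best[2]=9)
best[5] = 26  (first piece 2, then best[3]=17)
best[6] = 34  (first piece 3, then best[3]=17)
best[7] = 41
best[8] = 43  (first piece 2, then best[6]=34)
best[9] = 51  (first piece 3, then best[6]=34)
best[10] = 58  (first piece 3, then best[7]=41)
best[11] = 60  (first piece 2, then best[9]=51)
best[12] = 68  (first piece 3, then best[9]=51)
One optimal cutting: 3 + 3 + 3 + 3 → $68.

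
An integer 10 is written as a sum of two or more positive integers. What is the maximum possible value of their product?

36

Let m[k] be the best product for length k (with at least one cut). For each first piece i, the rest contributes max(k−i, m[k−i]).
m[2] = 1·max(1,0) = 1·1 = 1
m[3] = 1·max(2,1) = 1·2 = 2
m[4] = 2·max(2,1) = 2·2 = 4
m[5] = 2·max(3,2) = 2·3 = 6
m[6] = 3·max(3,2) = 3·3 = 9
m[7] = 2·max(5,6) = 2·6 = 12
m[8] = 2·max(6,9) = 2·9 = 18
m[9] = 3·max(6,9) = 3·9 = 27
m[10] = 2·max(8,18) = 2·18 = 36
One optimal split: 3 + 3 + 2 + 2; product 3·3·2·2 = 36.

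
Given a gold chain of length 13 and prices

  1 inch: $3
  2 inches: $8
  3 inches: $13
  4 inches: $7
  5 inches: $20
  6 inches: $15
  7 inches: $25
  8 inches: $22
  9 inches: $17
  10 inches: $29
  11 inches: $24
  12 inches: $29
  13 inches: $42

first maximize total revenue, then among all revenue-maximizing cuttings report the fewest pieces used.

5

Let r[k] be the best obtainable value from length k. For each k, try every first piece i and keep the best of price[i] + r[k−i].
r[1] = 3
r[2] = 8
r[3] = 13
r[4] = 16  (first piece 1, then r[3]=13)
r[5] = 21  (first piece 2, then r[3]=13)
r[6] = 26  (first piece 3, then r[3]=13)
r[7] = 29  (first piece 1, then r[6]=26)
r[8] = 34  (first piece 2, then r[6]=26)
r[9] = 39  (first piece 3, then r[6]=26)
r[10] = 42  (first piece 1, then r[9]=39)
r[11] = 47  (first piece 2, then r[9]=39)
r[12] = 52  (first piece 3, then r[9]=39)
r[13] = 55  (first piece 1, then r[12]=52)
Maximum revenue is $55.
Now minimize piece count subject to staying optimal: for each k, pieces[k] = 1 + min over i with p[i]+r[k−i]=r[k] of pieces[k−i].
pieces[10] = 4
pieces[11] = 4
pieces[12] = 4
pieces[13] = 5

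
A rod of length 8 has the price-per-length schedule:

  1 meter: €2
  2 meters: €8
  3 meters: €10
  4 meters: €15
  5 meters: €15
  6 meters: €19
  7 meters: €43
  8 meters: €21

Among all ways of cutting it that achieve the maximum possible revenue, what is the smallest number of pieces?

Let r[k] be the best obtainable value from length k. For each k, try every first piece i and keep the best of price[i] + r[k−i].
r[1] = 2
r[2] = max(2+2, 8+0) = 8
r[3] = max(2+8, 8+2, 10+0) = 10
r[4] = max(2+10, 8+8, 10+2, 15+0) = 16
r[5] = max(2+16, 8+10, 10+8, 15+2, 15+0) = 18
r[6] = max(2+18, 8+16, 10+10, 15+8, 15+2, 19+0) = 24
r[7] = max(2+24, 8+18, 10+16, …, 19+2, 43+0) = 43
r[8] = max(2+43, 8+24, 10+18, …, 43+2, 21+0) = 45
Maximum revenue is €45.
Now minimize piece count subject to staying optimal: for each k, pieces[k] = 1 + min over i with p[i]+r[k−i]=r[k] of pieces[k−i].
pieces[5] = 2
pieces[6] = 3
pieces[7] = 1
pieces[8] = 2

2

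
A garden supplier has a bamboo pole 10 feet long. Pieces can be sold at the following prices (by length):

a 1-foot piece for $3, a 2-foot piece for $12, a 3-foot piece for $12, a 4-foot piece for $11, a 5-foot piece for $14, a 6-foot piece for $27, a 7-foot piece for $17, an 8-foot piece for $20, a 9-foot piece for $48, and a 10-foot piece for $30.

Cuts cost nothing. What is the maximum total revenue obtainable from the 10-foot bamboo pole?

Let R[k] be the best obtainable value from length k. For each k, try every first piece i and keep the best of price[i] + R[k−i].
R[1] = 3
R[2] = 12
R[3] = 15  (first piece 1, then R[2]=12)
R[4] = 24  (first piece 2, then R[2]=12)
R[5] = 27  (first piece 1, then R[4]=24)
R[6] = 36  (first piece 2, then R[4]=24)
R[7] = 39  (first piece 1, then R[6]=36)
R[8] = 48  (first piece 2, then R[6]=36)
R[9] = 51  (first piece 1, then R[8]=48)
R[10] = 60  (first piece 2, then R[8]=48)
One optimal cutting: 2 + 2 + 2 + 2 + 2 → $12 + $12 + $12 + $12 + $12 = $60.

60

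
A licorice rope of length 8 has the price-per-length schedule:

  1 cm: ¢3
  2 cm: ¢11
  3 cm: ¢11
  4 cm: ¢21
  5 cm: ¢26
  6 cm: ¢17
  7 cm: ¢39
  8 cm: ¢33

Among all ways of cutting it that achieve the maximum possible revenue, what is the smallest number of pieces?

Build r[k] bottom-up: r[k] = max over allowed piece i of (p[i] + r[k−i]).
r[1] = 3
r[2] = max(3+3, 11+0) = 11
r[3] = max(3+11, 11+3, 11+0) = 14
r[4] = max(3+14, 11+11, 11+3, 21+0) = 22
r[5] = max(3+22, 11+14, 11+11, 21+3, 26+0) = 26
r[6] = max(3+26, 11+22, 11+14, 21+11, 26+3, 17+0) = 33
r[7] = max(3+33, 11+26, 11+22, …, 17+3, 39+0) = 39
r[8] = max(3+39, 11+33, 11+26, …, 39+3, 33+0) = 44
Maximum revenue is ¢44.
Now minimize piece count subject to staying optimal: for each k, pieces[k] = 1 + min over i with p[i]+r[k−i]=r[k] of pieces[k−i].
pieces[5] = 1
pieces[6] = 3
pieces[7] = 1
pieces[8] = 4

4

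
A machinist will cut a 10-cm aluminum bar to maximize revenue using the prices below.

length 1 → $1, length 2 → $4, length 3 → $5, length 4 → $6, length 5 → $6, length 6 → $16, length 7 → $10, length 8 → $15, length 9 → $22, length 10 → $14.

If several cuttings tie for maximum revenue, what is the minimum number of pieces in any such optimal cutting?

3

Build r[k] bottom-up: r[k] = max over allowed piece i of (p[i] + r[k−i]).
r[1] = 1
r[2] = max(1+1, 4+0) = 4
r[3] = max(1+4, 4+1, 5+0) = 5
r[4] = max(1+5, 4+4, 5+1, 6+0) = 8
r[5] = max(1+8, 4+5, 5+4, 6+1, 6+0) = 9
r[6] = max(1+9, 4+8, 5+5, 6+4, 6+1, 16+0) = 16
r[7] = max(1+16, 4+9, 5+8, …, 16+1, 10+0) = 17
r[8] = max(1+17, 4+16, 5+9, …, 10+1, 15+0) = 20
r[9] = max(1+20, 4+17, 5+16, …, 15+1, 22+0) = 22
r[10] = max(1+22, 4+20, 5+17, …, 22+1, 14+0) = 24
Maximum revenue is $24.
Now minimize piece count subject to staying optimal: for each k, pieces[k] = 1 + min over i with p[i]+r[k−i]=r[k] of pieces[k−i].
pieces[7] = 2
pieces[8] = 2
pieces[9] = 1
pieces[10] = 3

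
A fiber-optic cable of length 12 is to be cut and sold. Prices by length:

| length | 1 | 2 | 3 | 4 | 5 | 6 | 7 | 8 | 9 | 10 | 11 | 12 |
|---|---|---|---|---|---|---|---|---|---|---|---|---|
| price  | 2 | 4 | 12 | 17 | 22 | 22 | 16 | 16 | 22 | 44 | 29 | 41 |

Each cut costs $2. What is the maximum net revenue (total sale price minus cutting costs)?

47

Build net[k] bottom-up: net[k] = max over allowed piece i of (p[i] + net[k−i]) − 2 per cut.
net[1] = 2
net[2] = 4
net[3] = 12
net[4] = 17
net[5] = 22
net[6] = 22  (first piece 1, then net[5]=22)
net[7] = 27  (first piece 3, then net[4]=17)
net[8] = 32  (first piece 3, then net[5]=22)
net[9] = 37  (first piece 4, then net[5]=22)
net[10] = 44
net[11] = 44  (first piece 1, then net[10]=44)
net[12] = 47  (first piece 3, then net[9]=37)
One optimal plan: pieces 5 + 4 + 3 (2 cuts) → $51 − $4 = $47.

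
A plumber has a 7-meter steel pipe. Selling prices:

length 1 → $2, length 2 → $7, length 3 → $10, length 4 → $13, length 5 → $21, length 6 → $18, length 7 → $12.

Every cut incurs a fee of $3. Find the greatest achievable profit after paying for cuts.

Let net[k] be the best obtainable value from length k. For each k, try every first piece i and keep the best of price[i] + net[k−i] minus the 3 cut fee when i<k.
net[1] = 2
net[2] = 7
net[3] = 10
net[4] = 13
net[5] = 21
net[6] = 20  (first piece 1, then net[5]=21)
net[7] = 25  (first piece 2, then net[5]=21)
One optimal plan: pieces 5 + 2 (1 cut) → $28 − $3 = $25.

25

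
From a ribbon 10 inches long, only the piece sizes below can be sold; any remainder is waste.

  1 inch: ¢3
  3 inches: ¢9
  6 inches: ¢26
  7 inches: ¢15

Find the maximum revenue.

Build f[k] bottom-up: f[k] = max over allowed piece i of (p[i] + f[k−i]).
f[1] = 3
f[2] = 6  (first piece 1, then f[1]=3)
f[3] = 9  (first piece 1, then f[2]=6)
f[4] = 12  (first piece 1, then f[3]=9)
f[5] = 15  (first piece 1, then f[4]=12)
f[6] = 26
f[7] = 29  (first piece 1, then f[6]=26)
f[8] = 32  (first piece 1, then f[7]=29)
f[9] = 35  (first piece 1, then f[8]=32)
f[10] = 38  (first piece 1, then f[9]=35)
One optimal cutting: 6 + 1 + 1 + 1 + 1 → ¢38.

38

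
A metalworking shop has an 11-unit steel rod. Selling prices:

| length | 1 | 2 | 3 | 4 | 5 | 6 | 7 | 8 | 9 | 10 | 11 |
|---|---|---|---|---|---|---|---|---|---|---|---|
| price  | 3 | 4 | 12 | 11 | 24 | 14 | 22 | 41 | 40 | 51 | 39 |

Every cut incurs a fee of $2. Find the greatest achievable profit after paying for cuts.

52

Consider every possible first cut. v[k] is the best of p[i]+v[k−i] over all sellable i≤k, charging 2 whenever i<k.
v[1] = 3
v[2] = max(3+3-2, 4+0) = 4
v[3] = max(3+4-2, 4+3-2, 12+0) = 12
v[4] = max(3+12-2, 4+4-2, 12+3-2, 11+0) = 13
v[5] = max(3+13-2, 4+12-2, 12+4-2, 11+3-2, 24+0) = 24
v[6] = max(3+24-2, 4+13-2, 12+12-2, 11+4-2, 24+3-2, 14+0) = 25
v[7] = max(3+25-2, 4+24-2, 12+13-2, …, 14+3-2, 22+0) = 26
v[8] = max(3+26-2, 4+25-2, 12+24-2, …, 22+3-2, 41+0) = 41
v[9] = max(3+41-2, 4+26-2, 12+25-2, …, 41+3-2, 40+0) = 42
v[10] = max(3+42-2, 4+41-2, 12+26-2, …, 40+3-2, 51+0) = 51
v[11] = max(3+51-2, 4+42-2, 12+41-2, …, 51+3-2, 39+0) = 52
One optimal plan: pieces 10 + 1 (1 cut) → $54 − $2 = $52.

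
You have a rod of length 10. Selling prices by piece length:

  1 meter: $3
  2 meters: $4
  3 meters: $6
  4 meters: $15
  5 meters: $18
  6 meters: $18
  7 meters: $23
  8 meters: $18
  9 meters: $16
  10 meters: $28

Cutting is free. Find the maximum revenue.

Build r[k] bottom-up: r[k] = max over allowed piece i of (p[i] + r[k−i]).
r[1] = 3
r[2] = 6  (first piece 1, then r[1]=3)
r[3] = 9  (first piece 1, then r[2]=6)
r[4] = 15
r[5] = 18  (first piece 1, then r[4]=15)
r[6] = 21  (first piece 1, then r[5]=18)
r[7] = 24  (first piece 1, then r[6]=21)
r[8] = 30  (first piece 4, then r[4]=15)
r[9] = 33  (first piece 1, then r[8]=30)
r[10] = 36  (first piece 1, then r[9]=33)
One optimal cutting: 4 + 4 + 1 + 1 → $15 + $15 + $3 + $3 = $36.

36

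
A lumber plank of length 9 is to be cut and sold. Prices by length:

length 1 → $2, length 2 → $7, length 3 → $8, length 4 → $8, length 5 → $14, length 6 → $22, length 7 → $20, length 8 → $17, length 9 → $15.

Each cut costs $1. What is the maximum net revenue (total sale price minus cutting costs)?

Let r[k] be the best obtainable value from length k. For each k, try every first piece i and keep the best of price[i] + r[k−i] minus the 1 cut fee when i<k.
r[1] = 2
r[2] = 7
r[3] = 8  (first piece 1, then r[2]=7)
r[4] = 13  (first piece 2, then r[2]=7)
r[5] = 14  (first piece 1, then r[4]=13)
r[6] = 22
r[7] = 23  (first piece 1, then r[6]=22)
r[8] = 28  (first piece 2, then r[6]=22)
r[9] = 29  (first piece 1, then r[8]=28)
One optimal plan: pieces 6 + 2 + 1 (2 cuts) → $31 − $2 = $29.

29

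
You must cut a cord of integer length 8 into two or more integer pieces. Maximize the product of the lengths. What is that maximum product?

18

Let f[k] be the best product for length k (with at least one cut). For each first piece i, the rest contributes max(k−i, f[k−i]).
f[2] = 1·max(1,0) = 1·1 = 1
f[3] = 1·max(2,1) = 1·2 = 2
f[4] = 2·max(2,1) = 2·2 = 4
f[5] = 2·max(3,2) = 2·3 = 6
f[6] = 3·max(3,2) = 3·3 = 9
f[7] = 2·max(5,6) = 2·6 = 12
f[8] = 2·max(6,9) = 2·9 = 18
One optimal split: 3 + 3 + 2; product 3·3·2 = 18.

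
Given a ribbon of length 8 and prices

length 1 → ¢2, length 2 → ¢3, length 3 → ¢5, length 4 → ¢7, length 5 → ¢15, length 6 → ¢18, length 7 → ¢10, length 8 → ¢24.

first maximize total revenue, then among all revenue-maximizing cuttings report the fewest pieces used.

Consider every possible first cut. r[k] is the best of p[i]+r[k−i] over all sellable i≤k.
r[1] = 2
r[2] = 4  (first piece 1, then r[1]=2)
r[3] = 6  (first piece 1, then r[2]=4)
r[4] = 8  (first piece 1, then r[3]=6)
r[5] = 15
r[6] = 18
r[7] = 20  (first piece 1, then r[6]=18)
r[8] = 24
Maximum revenue is ¢24.
Now minimize piece count subject to staying optimal: for each k, pieces[k] = 1 + min over i with p[i]+r[k−i]=r[k] of pieces[k−i].
pieces[5] = 1
pieces[6] = 1
pieces[7] = 2
pieces[8] = 1

1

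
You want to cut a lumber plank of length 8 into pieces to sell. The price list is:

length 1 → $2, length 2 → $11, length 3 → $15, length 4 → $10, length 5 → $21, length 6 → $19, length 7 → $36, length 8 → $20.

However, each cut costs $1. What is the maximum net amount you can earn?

41

Let v[k] be the best obtainable value from length k. For each k, try every first piece i and keep the best of price[i] + v[k−i] minus the 1 cut fee when i<k.
v[1] = 2
v[2] = 11
v[3] = 15
v[4] = 21  (first piece 2, then v[2]=11)
v[5] = 25  (first piece 2, then v[3]=15)
v[6] = 31  (first piece 2, then v[4]=21)
v[7] = 36
v[8] = 41  (first piece 2, then v[6]=31)
One optimal plan: pieces 2 + 2 + 2 + 2 (3 cuts) → $44 − $3 = $41.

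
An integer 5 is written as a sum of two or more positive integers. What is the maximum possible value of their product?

6

Fill P[k] for k=2..5: at each k try every first piece i and multiply by the better of (k−i) uncut or P[k−i].
P[2] = 1*max(1,0) = 1*1 = 1
P[3] = 1*max(2,1) = 1*2 = 2
P[4] = 2*max(2,1) = 2*2 = 4
P[5] = 2*max(3,2) = 2*3 = 6
One optimal split: 3 + 2; product 3*2 = 6.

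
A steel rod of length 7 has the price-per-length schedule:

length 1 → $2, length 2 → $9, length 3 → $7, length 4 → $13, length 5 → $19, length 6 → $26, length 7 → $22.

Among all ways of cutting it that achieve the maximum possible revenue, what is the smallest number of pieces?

4

Consider every possible first cut. r[k] is the best of p[i]+r[k−i] over all sellable i≤k.
r[1] = 2
r[2] = 9
r[3] = 11  (first piece 1, then r[2]=9)
r[4] = 18  (first piece 2, then r[2]=9)
r[5] = 20  (first piece 1, then r[4]=18)
r[6] = 27  (first piece 2, then r[4]=18)
r[7] = 29  (first piece 1, then r[6]=27)
Maximum revenue is $29.
Now minimize piece count subject to staying optimal: for each k, pieces[k] = 1 + min over i with p[i]+r[k−i]=r[k] of pieces[k−i].
pieces[4] = 2
pieces[5] = 3
pieces[6] = 3
pieces[7] = 4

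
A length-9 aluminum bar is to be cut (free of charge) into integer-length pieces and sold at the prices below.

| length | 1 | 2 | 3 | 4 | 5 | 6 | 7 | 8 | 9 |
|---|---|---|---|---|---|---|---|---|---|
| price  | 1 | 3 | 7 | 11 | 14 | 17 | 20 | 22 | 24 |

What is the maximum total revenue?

25

Build r[k] bottom-up: r[k] = max over allowed piece i of (p[i] + r[k−i]).
r[1] = 1
r[2] = 3
r[3] = 7
r[4] = 11
r[5] = 14
r[6] = 17
r[7] = 20
r[8] = 22  (first piece 4, then r[4]=11)
r[9] = 25  (first piece 4, then r[5]=14)
One optimal cutting: 5 + 4 → $14 + $11 = $25.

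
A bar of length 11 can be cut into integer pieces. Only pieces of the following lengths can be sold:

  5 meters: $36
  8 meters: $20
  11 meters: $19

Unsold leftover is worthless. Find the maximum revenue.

Let f[k] be the best obtainable value from length k. For each k, try every first piece i and keep the best of price[i] + f[k−i].
f[1] = 0
f[2] = 0
f[3] = 0
f[4] = 0
f[5] = 36
f[6] = 36
f[7] = 36
f[8] = max(36+0, 20+0) = 36
f[9] = max(36+0, 20+0) = 36
f[10] = max(36+36, 20+0) = 72
f[11] = max(36+36, 20+0, 19+0) = 72
One optimal cutting: pieces 5 + 5 with 1 meter of scrap → $72.

72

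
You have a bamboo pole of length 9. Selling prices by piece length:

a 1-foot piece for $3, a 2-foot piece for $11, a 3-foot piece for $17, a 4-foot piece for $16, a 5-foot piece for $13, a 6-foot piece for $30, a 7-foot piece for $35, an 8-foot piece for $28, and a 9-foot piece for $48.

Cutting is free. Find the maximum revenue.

Let v[k] be the best obtainable value from length k. For each k, try every first piece i and keep the best of price[i] + v[k−i].
v[1] = 3
v[2] = 11
v[3] = 17
v[4] = 22  (first piece 2, then v[2]=11)
v[5] = 28  (first piece 2, then v[3]=17)
v[6] = 34  (first piece 3, then v[3]=17)
v[7] = 39  (first piece 2, then v[5]=28)
v[8] = 45  (first piece 2, then v[6]=34)
v[9] = 51  (first piece 3, then v[6]=34)
One optimal cutting: 3 + 3 + 3 → $17 + $17 + $17 = $51.

51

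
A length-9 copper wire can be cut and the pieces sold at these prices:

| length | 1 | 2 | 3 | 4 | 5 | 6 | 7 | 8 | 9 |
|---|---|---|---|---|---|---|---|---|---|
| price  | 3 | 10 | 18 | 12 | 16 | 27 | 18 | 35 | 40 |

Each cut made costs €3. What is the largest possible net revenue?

48

Consider every possible first cut. r[k] is the best of p[i]+r[k−i] over all sellable i≤k, charging 3 whenever i<k.
r[1] = 3
r[2] = max(3+3-3, 10+0) = 10
r[3] = max(3+10-3, 10+3-3, 18+0) = 18
r[4] = max(3+18-3, 10+10-3, 18+3-3, 12+0) = 18
r[5] = max(3+18-3, 10+18-3, 18+10-3, 12+3-3, 16+0) = 25
r[6] = max(3+25-3, 10+18-3, 18+18-3, 12+10-3, 16+3-3, 27+0) = 33
r[7] = max(3+33-3, 10+25-3, 18+18-3, …, 27+3-3, 18+0) = 33
r[8] = max(3+33-3, 10+33-3, 18+25-3, …, 18+3-3, 35+0) = 40
r[9] = max(3+40-3, 10+33-3, 18+33-3, …, 35+3-3, 40+0) = 48
One optimal plan: pieces 3 + 3 + 3 (2 cuts) → €54 − €6 = €48.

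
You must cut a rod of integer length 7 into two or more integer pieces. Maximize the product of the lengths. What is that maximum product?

Fill P[k] for k=2..7: at each k try every first piece i and multiply by the better of (k−i) uncut or P[k−i].
P[2] = 1*max(1,0) = 1*1 = 1
P[3] = 1*max(2,1) = 1*2 = 2
P[4] = 2*max(2,1) = 2*2 = 4
P[5] = 2*max(3,2) = 2*3 = 6
P[6] = 3*max(3,2) = 3*3 = 9
P[7] = 2*max(5,6) = 2*6 = 12
One optimal split: 3 + 2 + 2; product 3*2*2 = 12.

12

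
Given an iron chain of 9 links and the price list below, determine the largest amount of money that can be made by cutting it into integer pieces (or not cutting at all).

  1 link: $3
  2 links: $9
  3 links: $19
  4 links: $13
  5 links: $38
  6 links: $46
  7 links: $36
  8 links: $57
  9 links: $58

65

Build best[k] bottom-up: best[k] = max over allowed piece i of (p[i] + best[k−i]).
best[1] = 3
best[2] = max(3+3, 9+0) = 9
best[3] = max(3+9, 9+3, 19+0) = 19
best[4] = max(3+19, 9+9, 19+3, 13+0) = 22
best[5] = max(3+22, 9+19, 19+9, 13+3, 38+0) = 38
best[6] = max(3+38, 9+22, 19+19, 13+9, 38+3, 46+0) = 46
best[7] = max(3+46, 9+38, 19+22, …, 46+3, 36+0) = 49
best[8] = max(3+49, 9+46, 19+38, …, 36+3, 57+0) = 57
best[9] = max(3+57, 9+49, 19+46, …, 57+3, 58+0) = 65
One optimal cutting: 6 + 3 → $46 + $19 = $65.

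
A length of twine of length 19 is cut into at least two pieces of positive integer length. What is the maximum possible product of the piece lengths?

Let f[k] be the best product for length k (with at least one cut). For each first piece i, the rest contributes max(k−i, f[k−i]).
f[2] = 1×max(1,0) = 1×1 = 1
f[3] = 1×max(2,1) = 1×2 = 2
f[4] = 2×max(2,1) = 2×2 = 4
f[5] = 2×max(3,2) = 2×3 = 6
f[6] = 3×max(3,2) = 3×3 = 9
f[7] = 2×max(5,6) = 2×6 = 12
f[8] = 2×max(6,9) = 2×9 = 18
f[9] = 3×max(6,9) = 3×9 = 27
f[10] = 2×max(8,18) = 2×18 = 36
f[11] = 2×max(9,27) = 2×27 = 54
f[12] = 3×max(9,27) = 3×27 = 81
f[13] = 2×max(11,54) = 2×54 = 108
f[14] = 2×max(12,81) = 2×81 = 162
f[15] = 3×max(12,81) = 3×81 = 243
f[16] = 2×max(14,162) = 2×162 = 324
f[17] = 2×max(15,243) = 2×243 = 486
f[18] = 3×max(15,243) = 3×243 = 729
f[19] = 2×max(17,486) = 2×486 = 972
One optimal split: 3 + 3 + 3 + 3 + 3 + 2 + 2; product 3×3×3×3×3×2×2 = 972.

972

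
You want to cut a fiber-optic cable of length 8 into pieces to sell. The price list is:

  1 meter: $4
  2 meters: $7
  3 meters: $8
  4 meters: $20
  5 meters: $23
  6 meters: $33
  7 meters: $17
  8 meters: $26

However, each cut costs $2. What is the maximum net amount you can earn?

Build r[k] bottom-up: r[k] = max over allowed piece i of (p[i] + r[k−i]) − 2 per cut.
r[1] = 4
r[2] = 7
r[3] = 9  (first piece 1, then r[2]=7)
r[4] = 20
r[5] = 23
r[6] = 33
r[7] = 35  (first piece 1, then r[6]=33)
r[8] = 38  (first piece 2, then r[6]=33)
One optimal plan: pieces 6 + 2 (1 cut) → $40 − $2 = $38.

38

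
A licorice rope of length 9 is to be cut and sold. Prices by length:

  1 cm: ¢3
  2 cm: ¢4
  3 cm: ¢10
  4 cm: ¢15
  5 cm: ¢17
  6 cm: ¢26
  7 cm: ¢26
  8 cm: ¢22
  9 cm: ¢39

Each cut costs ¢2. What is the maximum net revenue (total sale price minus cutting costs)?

Consider every possible first cut. v[k] is the best of p[i]+v[k−i] over all sellable i≤k, charging 2 whenever i<k.
v[1] = 3
v[2] = max(3+3-2, 4+0) = 4
v[3] = max(3+4-2, 4+3-2, 10+0) = 10
v[4] = max(3+10-2, 4+4-2, 10+3-2, 15+0) = 15
v[5] = max(3+15-2, 4+10-2, 10+4-2, 15+3-2, 17+0) = 17
v[6] = max(3+17-2, 4+15-2, 10+10-2, 15+4-2, 17+3-2, 26+0) = 26
v[7] = max(3+26-2, 4+17-2, 10+15-2, …, 26+3-2, 26+0) = 27
v[8] = max(3+27-2, 4+26-2, 10+17-2, …, 26+3-2, 22+0) = 28
v[9] = max(3+28-2, 4+27-2, 10+26-2, …, 22+3-2, 39+0) = 39
Best is to make no cuts and sell whole for ¢39.

39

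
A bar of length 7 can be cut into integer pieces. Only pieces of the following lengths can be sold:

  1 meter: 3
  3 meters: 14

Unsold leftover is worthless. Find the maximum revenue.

31

Let best[k] be the best obtainable value from length k. For each k, try every first piece i and keep the best of price[i] + best[k−i].
best[1] = 3
best[2] = 6  (first piece 1, then best[1]=3)
best[3] = 14
best[4] = 17  (first piece 1, then best[3]=14)
best[5] = 20  (first piece 1, then best[4]=17)
best[6] = 28  (first piece 3, then best[3]=14)
best[7] = 31  (first piece 1, then best[6]=28)
One optimal cutting: 3 + 3 + 1 → 31.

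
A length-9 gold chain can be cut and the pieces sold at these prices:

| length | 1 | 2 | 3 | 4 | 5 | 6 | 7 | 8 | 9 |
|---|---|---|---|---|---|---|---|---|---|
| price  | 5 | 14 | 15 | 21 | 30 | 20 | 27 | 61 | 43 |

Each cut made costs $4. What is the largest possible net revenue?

Let r[k] be the best obtainable value from length k. For each k, try every first piece i and keep the best of price[i] + r[k−i] minus the 4 cut fee when i<k.
r[1] = 5
r[2] = max(5+5-4, 14+0) = 14
r[3] = max(5+14-4, 14+5-4, 15+0) = 15
r[4] = max(5+15-4, 14+14-4, 15+5-4, 21+0) = 24
r[5] = max(5+24-4, 14+15-4, 15+14-4, 21+5-4, 30+0) = 30
r[6] = max(5+30-4, 14+24-4, 15+15-4, 21+14-4, 30+5-4, 20+0) = 34
r[7] = max(5+34-4, 14+30-4, 15+24-4, …, 20+5-4, 27+0) = 40
r[8] = max(5+40-4, 14+34-4, 15+30-4, …, 27+5-4, 61+0) = 61
r[9] = max(5+61-4, 14+40-4, 15+34-4, …, 61+5-4, 43+0) = 62
One optimal plan: pieces 8 + 1 (1 cut) → $66 − $4 = $62.

62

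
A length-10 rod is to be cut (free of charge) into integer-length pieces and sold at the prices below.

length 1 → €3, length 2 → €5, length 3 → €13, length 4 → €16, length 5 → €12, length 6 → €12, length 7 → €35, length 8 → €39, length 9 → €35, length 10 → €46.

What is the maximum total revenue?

48

Build v[k] bottom-up: v[k] = max over allowed piece i of (p[i] + v[k−i]).
v[1] = 3
v[2] = 6  (first piece 1, then v[1]=3)
v[3] = 13
v[4] = 16  (first piece 1, then v[3]=13)
v[5] = 19  (first piece 1, then v[4]=16)
v[6] = 26  (first piece 3, then v[3]=13)
v[7] = 35
v[8] = 39
v[9] = 42  (first piece 1, then v[8]=39)
v[10] = 48  (first piece 3, then v[7]=35)
One optimal cutting: 7 + 3 → €35 + €13 = €48.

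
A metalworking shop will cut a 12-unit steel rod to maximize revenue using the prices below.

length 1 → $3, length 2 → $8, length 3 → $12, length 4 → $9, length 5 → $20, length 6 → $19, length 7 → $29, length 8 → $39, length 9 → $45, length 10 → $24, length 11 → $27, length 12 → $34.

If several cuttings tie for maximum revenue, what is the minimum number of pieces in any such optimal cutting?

2

Consider every possible first cut. r[k] is the best of p[i]+r[k−i] over all sellable i≤k.
r[1] = 3
r[2] = max(3+3, 8+0) = 8
r[3] = max(3+8, 8+3, 12+0) = 12
r[4] = max(3+12, 8+8, 12+3, 9+0) = 16
r[5] = max(3+16, 8+12, 12+8, 9+3, 20+0) = 20
r[6] = max(3+20, 8+16, 12+12, 9+8, 20+3, 19+0) = 24
r[7] = max(3+24, 8+20, 12+16, …, 19+3, 29+0) = 29
r[8] = max(3+29, 8+24, 12+20, …, 29+3, 39+0) = 39
r[9] = max(3+39, 8+29, 12+24, …, 39+3, 45+0) = 45
r[10] = max(3+45, 8+39, 12+29, …, 45+3, 24+0) = 48
r[11] = max(3+48, 8+45, 12+39, …, 24+3, 27+0) = 53
r[12] = max(3+53, 8+48, 12+45, …, 27+3, 34+0) = 57
Maximum revenue is $57.
Now minimize piece count subject to staying optimal: for each k, pieces[k] = 1 + min over i with p[i]+r[k−i]=r[k] of pieces[k−i].
pieces[9] = 1
pieces[10] = 2
pieces[11] = 2
pieces[12] = 2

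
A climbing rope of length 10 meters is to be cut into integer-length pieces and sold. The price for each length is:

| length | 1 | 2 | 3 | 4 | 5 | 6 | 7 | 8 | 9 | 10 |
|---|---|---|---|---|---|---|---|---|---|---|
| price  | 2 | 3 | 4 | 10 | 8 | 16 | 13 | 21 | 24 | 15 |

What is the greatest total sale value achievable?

26

Build R[k] bottom-up: R[k] = max over allowed piece i of (p[i] + R[k−i]).
R[1] = 2
R[2] = max(2+2, 3+0) = 4
R[3] = max(2+4, 3+2, 4+0) = 6
R[4] = max(2+6, 3+4, 4+2, 10+0) = 10
R[5] = max(2+10, 3+6, 4+4, 10+2, 8+0) = 12
R[6] = max(2+12, 3+10, 4+6, 10+4, 8+2, 16+0) = 16
R[7] = max(2+16, 3+12, 4+10, …, 16+2, 13+0) = 18
R[8] = max(2+18, 3+16, 4+12, …, 13+2, 21+0) = 21
R[9] = max(2+21, 3+18, 4+16, …, 21+2, 24+0) = 24
R[10] = max(2+24, 3+21, 4+18, …, 24+2, 15+0) = 26
One optimal cutting: 9 + 1 → €24 + €2 = €26.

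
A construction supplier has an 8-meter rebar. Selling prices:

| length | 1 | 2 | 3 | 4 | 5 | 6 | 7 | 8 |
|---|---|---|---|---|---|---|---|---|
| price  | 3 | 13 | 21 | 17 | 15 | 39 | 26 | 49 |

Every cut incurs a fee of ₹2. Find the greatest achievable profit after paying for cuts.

Build v[k] bottom-up: v[k] = max over allowed piece i of (p[i] + v[k−i]) − 2 per cut.
v[1] = 3
v[2] = max(3+3-2, 13+0) = 13
v[3] = max(3+13-2, 13+3-2, 21+0) = 21
v[4] = max(3+21-2, 13+13-2, 21+3-2, 17+0) = 24
v[5] = max(3+24-2, 13+21-2, 21+13-2, 17+3-2, 15+0) = 32
v[6] = max(3+32-2, 13+24-2, 21+21-2, 17+13-2, 15+3-2, 39+0) = 40
v[7] = max(3+40-2, 13+32-2, 21+24-2, …, 39+3-2, 26+0) = 43
v[8] = max(3+43-2, 13+40-2, 21+32-2, …, 26+3-2, 49+0) = 51
One optimal plan: pieces 3 + 3 + 2 (2 cuts) → ₹55 − ₹4 = ₹51.

51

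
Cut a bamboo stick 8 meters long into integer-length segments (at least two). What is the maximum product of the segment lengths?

18

Fill m[k] for k=2..8: at each k try every first piece i and multiply by the better of (k−i) uncut or m[k−i].
m[2] = 1*max(1,0) = 1*1 = 1
m[3] = 1*max(2,1) = 1*2 = 2
m[4] = 2*max(2,1) = 2*2 = 4
m[5] = 2*max(3,2) = 2*3 = 6
m[6] = 3*max(3,2) = 3*3 = 9
m[7] = 2*max(5,6) = 2*6 = 12
m[8] = 2*max(6,9) = 2*9 = 18
One optimal split: 3 + 3 + 2; product 3*3*2 = 18.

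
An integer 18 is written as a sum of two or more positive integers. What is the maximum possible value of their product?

Fill f[k] for k=2..18: at each k try every first piece i and multiply by the better of (k−i) uncut or f[k−i].
f[2] = 1×max(1,0) = 1×1 = 1
f[3] = 1×max(2,1) = 1×2 = 2
f[4] = 2×max(2,1) = 2×2 = 4
f[5] = 2×max(3,2) = 2×3 = 6
f[6] = 3×max(3,2) = 3×3 = 9
f[7] = 2×max(5,6) = 2×6 = 12
f[8] = 2×max(6,9) = 2×9 = 18
f[9] = 3×max(6,9) = 3×9 = 27
f[10] = 2×max(8,18) = 2×18 = 36
f[11] = 2×max(9,27) = 2×27 = 54
f[12] = 3×max(9,27) = 3×27 = 81
f[13] = 2×max(11,54) = 2×54 = 108
f[14] = 2×max(12,81) = 2×81 = 162
f[15] = 3×max(12,81) = 3×81 = 243
f[16] = 2×max(14,162) = 2×162 = 324
f[17] = 2×max(15,243) = 2×243 = 486
f[18] = 3×max(15,243) = 3×243 = 729
One optimal split: 3 + 3 + 3 + 3 + 3 + 3; product 3×3×3×3×3×3 = 729.

729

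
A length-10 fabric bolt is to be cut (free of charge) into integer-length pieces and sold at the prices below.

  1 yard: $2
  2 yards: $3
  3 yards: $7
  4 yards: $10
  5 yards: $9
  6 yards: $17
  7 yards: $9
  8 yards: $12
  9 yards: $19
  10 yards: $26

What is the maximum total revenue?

Consider every possible first cut. r[k] is the best of p[i]+r[k−i] over all sellable i≤k.
r[1] = 2
r[2] = 4  (first piece 1, then r[1]=2)
r[3] = 7
r[4] = 10
r[5] = 12  (first piece 1, then r[4]=10)
r[6] = 17
r[7] = 19  (first piece 1, then r[6]=17)
r[8] = 21  (first piece 1, then r[7]=19)
r[9] = 24  (first piece 3, then r[6]=17)
r[10] = 27  (first piece 4, then r[6]=17)
One optimal cutting: 6 + 4 → $17 + $10 = $27.

27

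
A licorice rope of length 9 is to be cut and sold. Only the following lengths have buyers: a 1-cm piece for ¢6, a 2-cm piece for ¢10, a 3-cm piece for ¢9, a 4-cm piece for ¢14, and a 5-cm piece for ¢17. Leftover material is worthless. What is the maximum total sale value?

54

Consider every possible first cut. best[k] is the best of p[i]+best[k−i] over all sellable i≤k.
best[1] = 6
best[2] = max(6+6, 10+0) = 12
best[3] = max(6+12, 10+6, 9+0) = 18
best[4] = max(6+18, 10+12, 9+6, 14+0) = 24
best[5] = max(6+24, 10+18, 9+12, 14+6, 17+0) = 30
best[6] = max(6+30, 10+24, 9+18, 14+12, 17+6) = 36
best[7] = max(6+36, 10+30, 9+24, 14+18, 17+12) = 42
best[8] = max(6+42, 10+36, 9+30, 14+24, 17+18) = 48
best[9] = max(6+48, 10+42, 9+36, 14+30, 17+24) = 54
One optimal cutting: 1 + 1 + 1 + 1 + 1 + 1 + 1 + 1 + 1 → ¢54.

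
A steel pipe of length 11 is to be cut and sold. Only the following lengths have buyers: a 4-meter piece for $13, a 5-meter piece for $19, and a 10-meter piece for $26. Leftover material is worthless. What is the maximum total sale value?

38

Build f[k] bottom-up: f[k] = max over allowed piece i of (p[i] + f[k−i]).
f[1] = 0
f[2] = 0
f[3] = 0
f[4] = 13
f[5] = 19
f[6] = 19
f[7] = 19
f[8] = 26  (first piece 4, then f[4]=13)
f[9] = 32  (first piece 4, then f[5]=19)
f[10] = 38  (first piece 5, then f[5]=19)
f[11] = 38
One optimal cutting: pieces 5 + 5 with 1 meter of scrap → $38.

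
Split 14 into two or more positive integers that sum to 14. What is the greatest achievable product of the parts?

162

Let P[k] be the best product for length k (with at least one cut). For each first piece i, the rest contributes max(k−i, P[k−i]).
Small cases: P[2]=1, P[3]=2, P[4]=4, P[5]=6, P[6]=9, P[7]=12, P[8]=18, P[9]=27.
P[10] = max(1*27, 2*18, 3*12, …, 8*2, 9*1) = 36
P[11] = max(1*36, 2*27, 3*18, …, 9*2, 10*1) = 54
P[12] = max(1*54, 2*36, 3*27, …, 10*2, 11*1) = 81
P[13] = max(1*81, 2*54, 3*36, …, 11*2, 12*1) = 108
P[14] = max(1*108, 2*81, 3*54, …, 12*2, 13*1) = 162
One optimal split: 3 + 3 + 3 + 3 + 2; product 3*3*3*3*2 = 162.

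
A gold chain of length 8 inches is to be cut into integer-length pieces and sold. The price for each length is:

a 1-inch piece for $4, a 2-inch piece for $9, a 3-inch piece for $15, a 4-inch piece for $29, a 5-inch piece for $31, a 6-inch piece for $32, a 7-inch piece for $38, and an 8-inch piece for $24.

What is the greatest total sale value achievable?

58

Consider every possible first cut. R[k] is the best of p[i]+R[k−i] over all sellable i≤k.
R[1] = 4
R[2] = max(4+4, 9+0) = 9
R[3] = max(4+9, 9+4, 15+0) = 15
R[4] = max(4+15, 9+9, 15+4, 29+0) = 29
R[5] = max(4+29, 9+15, 15+9, 29+4, 31+0) = 33
R[6] = max(4+33, 9+29, 15+15, 29+9, 31+4, 32+0) = 38
R[7] = max(4+38, 9+33, 15+29, …, 32+4, 38+0) = 44
R[8] = max(4+44, 9+38, 15+33, …, 38+4, 24+0) = 58
One optimal cutting: 4 + 4 → $29 + $29 = $58.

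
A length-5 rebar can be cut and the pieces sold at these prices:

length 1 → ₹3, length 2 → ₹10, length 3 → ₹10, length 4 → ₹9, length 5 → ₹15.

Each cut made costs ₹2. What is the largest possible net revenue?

19

Consider every possible first cut. r[k] is the best of p[i]+r[k−i] over all sellable i≤k, charging 2 whenever i<k.
r[1] = 3
r[2] = 10
r[3] = 11  (first piece 1, then r[2]=10)
r[4] = 18  (first piece 2, then r[2]=10)
r[5] = 19  (first piece 1, then r[4]=18)
One optimal plan: pieces 2 + 2 + 1 (2 cuts) → ₹23 − ₹4 = ₹19.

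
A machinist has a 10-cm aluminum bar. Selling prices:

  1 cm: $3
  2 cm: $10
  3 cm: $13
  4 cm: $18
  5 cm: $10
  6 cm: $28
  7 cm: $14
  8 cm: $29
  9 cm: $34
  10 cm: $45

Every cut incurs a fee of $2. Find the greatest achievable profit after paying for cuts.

45

Let net[k] be the best obtainable value from length k. For each k, try every first piece i and keep the best of price[i] + net[k−i] minus the 2 cut fee when i<k.
net[1] = 3
net[2] = max(3+3-2, 10+0) = 10
net[3] = max(3+10-2, 10+3-2, 13+0) = 13
net[4] = max(3+13-2, 10+10-2, 13+3-2, 18+0) = 18
net[5] = max(3+18-2, 10+13-2, 13+10-2, 18+3-2, 10+0) = 21
net[6] = max(3+21-2, 10+18-2, 13+13-2, 18+10-2, 10+3-2, 28+0) = 28
net[7] = max(3+28-2, 10+21-2, 13+18-2, …, 28+3-2, 14+0) = 29
net[8] = max(3+29-2, 10+28-2, 13+21-2, …, 14+3-2, 29+0) = 36
net[9] = max(3+36-2, 10+29-2, 13+28-2, …, 29+3-2, 34+0) = 39
net[10] = max(3+39-2, 10+36-2, 13+29-2, …, 34+3-2, 45+0) = 45
Best is to make no cuts and sell whole for $45.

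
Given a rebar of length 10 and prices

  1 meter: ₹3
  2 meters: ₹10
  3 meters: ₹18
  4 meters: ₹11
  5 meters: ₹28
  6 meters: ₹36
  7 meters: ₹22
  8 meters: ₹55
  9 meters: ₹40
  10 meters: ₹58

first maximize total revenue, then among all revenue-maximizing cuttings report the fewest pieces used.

Build r[k] bottom-up: r[k] = max over allowed piece i of (p[i] + r[k−i]).
r[1] = 3
r[2] = 10
r[3] = 18
r[4] = 21  (first piece 1, then r[3]=18)
r[5] = 28  (first piece 2, then r[3]=18)
r[6] = 36  (first piece 3, then r[3]=18)
r[7] = 39  (first piece 1, then r[6]=36)
r[8] = 55
r[9] = 58  (first piece 1, then r[8]=55)
r[10] = 65  (first piece 2, then r[8]=55)
Maximum revenue is ₹65.
Now minimize piece count subject to staying optimal: for each k, pieces[k] = 1 + min over i with p[i]+r[k−i]=r[k] of pieces[k−i].
pieces[7] = 2
pieces[8] = 1
pieces[9] = 2
pieces[10] = 2

2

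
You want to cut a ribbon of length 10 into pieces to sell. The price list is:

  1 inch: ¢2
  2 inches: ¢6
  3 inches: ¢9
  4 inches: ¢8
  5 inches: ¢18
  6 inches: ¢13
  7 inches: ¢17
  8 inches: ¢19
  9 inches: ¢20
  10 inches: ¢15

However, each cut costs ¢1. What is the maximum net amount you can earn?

35

Let r[k] be the best obtainable value from length k. For each k, try every first piece i and keep the best of price[i] + r[k−i] minus the 1 cut fee when i<k.
r[1] = 2
r[2] = max(2+2-1, 6+0) = 6
r[3] = max(2+6-1, 6+2-1, 9+0) = 9
r[4] = max(2+9-1, 6+6-1, 9+2-1, 8+0) = 11
r[5] = max(2+11-1, 6+9-1, 9+6-1, 8+2-1, 18+0) = 18
r[6] = max(2+18-1, 6+11-1, 9+9-1, 8+6-1, 18+2-1, 13+0) = 19
r[7] = max(2+19-1, 6+18-1, 9+11-1, …, 13+2-1, 17+0) = 23
r[8] = max(2+23-1, 6+19-1, 9+18-1, …, 17+2-1, 19+0) = 26
r[9] = max(2+26-1, 6+23-1, 9+19-1, …, 19+2-1, 20+0) = 28
r[10] = max(2+28-1, 6+26-1, 9+23-1, …, 20+2-1, 15+0) = 35
One optimal plan: pieces 5 + 5 (1 cut) → ¢36 − ¢1 = ¢35.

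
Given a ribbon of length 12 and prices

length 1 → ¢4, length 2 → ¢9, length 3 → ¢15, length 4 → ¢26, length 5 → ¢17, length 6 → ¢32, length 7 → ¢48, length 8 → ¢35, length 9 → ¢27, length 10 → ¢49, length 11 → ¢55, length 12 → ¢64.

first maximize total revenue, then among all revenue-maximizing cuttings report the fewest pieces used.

3

Let r[k] be the best obtainable value from length k. For each k, try every first piece i and keep the best of price[i] + r[k−i].
r[1] = 4
r[2] = 9
r[3] = 15
r[4] = 26
r[5] = 30  (first piece 1, then r[4]=26)
r[6] = 35  (first piece 2, then r[4]=26)
r[7] = 48
r[8] = 52  (first piece 1, then r[7]=48)
r[9] = 57  (first piece 2, then r[7]=48)
r[10] = 63  (first piece 3, then r[7]=48)
r[11] = 74  (first piece 4, then r[7]=48)
r[12] = 78  (first piece 1, then r[11]=74)
Maximum revenue is ¢78.
Now minimize piece count subject to staying optimal: for each k, pieces[k] = 1 + min over i with p[i]+r[k−i]=r[k] of pieces[k−i].
pieces[9] = 2
pieces[10] = 2
pieces[11] = 2
pieces[12] = 3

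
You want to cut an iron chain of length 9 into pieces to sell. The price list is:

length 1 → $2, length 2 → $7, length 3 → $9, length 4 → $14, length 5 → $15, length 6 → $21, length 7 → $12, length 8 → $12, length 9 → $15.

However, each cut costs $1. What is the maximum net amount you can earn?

29

Let v[k] be the best obtainable value from length k. For each k, try every first piece i and keep the best of price[i] + v[k−i] minus the 1 cut fee when i<k.
v[1] = 2
v[2] = 7
v[3] = 9
v[4] = 14
v[5] = 15  (first piece 1, then v[4]=14)
v[6] = 21
v[7] = 22  (first piece 1, then v[6]=21)
v[8] = 27  (first piece 2, then v[6]=21)
v[9] = 29  (first piece 3, then v[6]=21)
One optimal plan: pieces 6 + 3 (1 cut) → $30 − $1 = $29.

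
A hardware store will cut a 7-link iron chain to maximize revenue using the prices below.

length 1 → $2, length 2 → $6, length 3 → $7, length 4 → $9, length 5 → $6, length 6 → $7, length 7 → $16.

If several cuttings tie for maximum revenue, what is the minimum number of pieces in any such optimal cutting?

4

Let r[k] be the best obtainable value from length k. For each k, try every first piece i and keep the best of price[i] + r[k−i].
r[1] = 2
r[2] = 6
r[3] = 8  (first piece 1, then r[2]=6)
r[4] = 12  (first piece 2, then r[2]=6)
r[5] = 14  (first piece 1, then r[4]=12)
r[6] = 18  (first piece 2, then r[4]=12)
r[7] = 20  (first piece 1, then r[6]=18)
Maximum revenue is $20.
Now minimize piece count subject to staying optimal: for each k, pieces[k] = 1 + min over i with p[i]+r[k−i]=r[k] of pieces[k−i].
pieces[4] = 2
pieces[5] = 3
pieces[6] = 3
pieces[7] = 4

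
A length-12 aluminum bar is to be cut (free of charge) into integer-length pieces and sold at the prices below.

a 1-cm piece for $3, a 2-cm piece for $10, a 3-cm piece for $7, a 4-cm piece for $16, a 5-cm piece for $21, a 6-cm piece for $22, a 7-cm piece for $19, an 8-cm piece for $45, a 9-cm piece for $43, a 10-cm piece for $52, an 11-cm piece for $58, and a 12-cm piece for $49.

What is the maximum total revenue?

65

Build best[k] bottom-up: best[k] = max over allowed piece i of (p[i] + best[k−i]).
best[1] = 3
best[2] = max(3+3, 10+0) = 10
best[3] = max(3+10, 10+3, 7+0) = 13
best[4] = max(3+13, 10+10, 7+3, 16+0) = 20
best[5] = max(3+20, 10+13, 7+10, 16+3, 21+0) = 23
best[6] = max(3+23, 10+20, 7+13, 16+10, 21+3, 22+0) = 30
best[7] = max(3+30, 10+23, 7+20, …, 22+3, 19+0) = 33
best[8] = max(3+33, 10+30, 7+23, …, 19+3, 45+0) = 45
best[9] = max(3+45, 10+33, 7+30, …, 45+3, 43+0) = 48
best[10] = max(3+48, 10+45, 7+33, …, 43+3, 52+0) = 55
best[11] = max(3+55, 10+48, 7+45, …, 52+3, 58+0) = 58
best[12] = max(3+58, 10+55, 7+48, …, 58+3, 49+0) = 65
One optimal cutting: 8 + 2 + 2 → $45 + $10 + $10 = $65.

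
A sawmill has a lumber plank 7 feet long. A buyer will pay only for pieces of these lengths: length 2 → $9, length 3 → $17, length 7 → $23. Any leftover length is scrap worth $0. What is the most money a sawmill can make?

Consider every possible first cut. best[k] is the best of p[i]+best[k−i] over all sellable i≤k.
best[1] = 0
best[2] = 9
best[3] = max(9+0, 17+0) = 17
best[4] = max(9+9, 17+0) = 18
best[5] = max(9+17, 17+9) = 26
best[6] = max(9+18, 17+17) = 34
best[7] = max(9+26, 17+18, 23+0) = 35
One optimal cutting: 3 + 2 + 2 → $35.

35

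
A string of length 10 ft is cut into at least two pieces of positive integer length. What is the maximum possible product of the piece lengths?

36

Fill P[k] for k=2..10: at each k try every first piece i and multiply by the better of (k−i) uncut or P[k−i].
Small cases: P[2]=1, P[3]=2, P[4]=4, P[5]=6.
P[6] = 3*max(3,2) = 3*3 = 9
P[7] = 2*max(5,6) = 2*6 = 12
P[8] = 2*max(6,9) = 2*9 = 18
P[9] = 3*max(6,9) = 3*9 = 27
P[10] = 2*max(8,18) = 2*18 = 36
One optimal split: 3 + 3 + 2 + 2; product 3*3*2*2 = 36.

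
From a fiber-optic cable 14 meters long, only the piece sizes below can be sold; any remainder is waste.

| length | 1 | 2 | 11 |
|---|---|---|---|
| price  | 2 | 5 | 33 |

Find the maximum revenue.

Let best[k] be the best obtainable value from length k. For each k, try every first piece i and keep the best of price[i] + best[k−i].
best[1] = 2
best[2] = 5
best[3] = 7  (first piece 1, then best[2]=5)
best[4] = 10  (first piece 2, then best[2]=5)
best[5] = 12  (first piece 1, then best[4]=10)
best[6] = 15  (first piece 2, then best[4]=10)
best[7] = 17  (first piece 1, then best[6]=15)
best[8] = 20  (first piece 2, then best[6]=15)
best[9] = 22  (first piece 1, then best[8]=20)
best[10] = 25  (first piece 2, then best[8]=20)
best[11] = 33
best[12] = 35  (first piece 1, then best[11]=33)
best[13] = 38  (first piece 2, then best[11]=33)
best[14] = 40  (first piece 1, then best[13]=38)
One optimal cutting: 11 + 2 + 1 → $40.

40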